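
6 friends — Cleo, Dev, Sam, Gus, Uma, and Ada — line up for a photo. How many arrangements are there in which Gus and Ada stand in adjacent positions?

Glue Gus and Ada into one block (2 internal orders), leaving 5 units to arrange in a row.
That gives 2 × 5! = 2 × 120 = 240.

240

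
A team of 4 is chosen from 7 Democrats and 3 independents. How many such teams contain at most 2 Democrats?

Split by how many Democrats are chosen (0 through 2).
Sum: C(7,0)·C(3,4) + C(7,1)·C(3,3) + C(7,2)·C(3,2) = 0 + 7 + 63 = 70.

70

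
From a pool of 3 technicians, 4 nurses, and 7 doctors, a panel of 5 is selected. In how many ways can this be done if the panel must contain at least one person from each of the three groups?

1288

With no constraint there are C(14,5) = 2002 possible selections.
Subtract selections that omit an entire group: no technicians → C(11,5) = 462; no nurses → C(10,5) = 252; no doctors → C(7,5) = 21.
Add back selections omitting two groups (i.e. drawn from a single group): C(3,5) + C(4,5) + C(7,5) = 21.
By inclusion–exclusion: 2002 − 735 + 21 = 1288.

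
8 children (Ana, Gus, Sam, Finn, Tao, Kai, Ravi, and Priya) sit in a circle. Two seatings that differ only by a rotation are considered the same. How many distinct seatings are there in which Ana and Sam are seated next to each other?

1440

Glue Ana and Sam into a block (2 internal orders). Seating 7 units around a circle gives (6)! arrangements.
So 2 × (6)! = 2 × 720 = 1440.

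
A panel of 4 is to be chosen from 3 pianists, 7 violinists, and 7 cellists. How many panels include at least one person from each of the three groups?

Unrestricted: C(17,4) = 2380 ways to pick any 4 of the 17.
Selections missing a whole group: no pianists → C(14,4) = 1001; no violinists → C(10,4) = 210; no cellists → C(10,4) = 210.
Add back selections omitting two groups (i.e. drawn from a single group): C(3,4) + C(7,4) + C(7,4) = 70.
By inclusion–exclusion: 2380 − 1421 + 70 = 1029.

1029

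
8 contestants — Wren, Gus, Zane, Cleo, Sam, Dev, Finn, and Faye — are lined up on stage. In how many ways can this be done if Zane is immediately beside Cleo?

Place the 6 others and the Zane-Cleo pair as 7 objects in a line; the pair has 2 internal arrangements.
So the count is 2·(7)! = 10080.

10080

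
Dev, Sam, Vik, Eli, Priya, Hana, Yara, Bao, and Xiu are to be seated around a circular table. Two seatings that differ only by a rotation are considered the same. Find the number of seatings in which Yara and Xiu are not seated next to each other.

30240

All circular seatings of 9 people number (8)! = 40320.
Seatings with Yara beside Xiu: treat them as a block with 2 internal orders, giving 2 × (7)! = 10080.
Subtracting, 40320 − 10080 = 30240.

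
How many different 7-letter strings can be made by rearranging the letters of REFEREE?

105

Letter multiplicities in REFEREE: E×4, F×1, R×2.
Dividing 7! = 5040 by 4!·2! = 48 for the repeated letters gives 105.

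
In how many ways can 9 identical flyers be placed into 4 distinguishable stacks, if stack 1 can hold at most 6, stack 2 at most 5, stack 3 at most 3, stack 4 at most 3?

82

Ignoring the caps, the number of non-negative solutions to x_1+…+x_4 = 9 is C(12,3) = 220.
Subtract solutions that violate a single cap (substitute x_i' = x_i − (cap_i+1)): x_1 ≥ 7 gives C(5,3) = 10; x_2 ≥ 6 gives C(6,3) = 20; x_3 ≥ 4 gives C(8,3) = 56; x_4 ≥ 4 gives C(8,3) = 56. Together 142.
Add back pairs where two caps are both exceeded: 0 + 0 + 0 + 0 + 0 + 4 = 4.
By inclusion–exclusion the count is 220 − 142 + 4 = 82.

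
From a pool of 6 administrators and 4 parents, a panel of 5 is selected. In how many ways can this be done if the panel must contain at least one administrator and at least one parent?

246

With no constraint there are C(10,5) = 252 possible selections.
Selections missing a whole group: no administrators → C(4,5) = 0; no parents → C(6,5) = 6.
Both groups omitted at once is impossible, so 252 − 6 = 246.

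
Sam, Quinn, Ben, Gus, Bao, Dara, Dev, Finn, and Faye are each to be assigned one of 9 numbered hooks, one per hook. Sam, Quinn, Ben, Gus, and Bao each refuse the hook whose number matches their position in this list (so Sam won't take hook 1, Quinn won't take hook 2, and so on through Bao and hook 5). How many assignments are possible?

205056

Let Aᵢ (for 1 ≤ i ≤ 5) be the placements that put person i in their forbidden hook. Any j of these fix j positions, leaving (9−j)! ways to fill the rest, and there are C(5,j) ways to pick which j.
By inclusion–exclusion, the number of valid placements is Σ_{j=0}^{5} (−1)^j C(5,j)·(9−j)!.
Computing: 362880 − 201600 + 50400 − 7200 + 600 − 24 = 205056.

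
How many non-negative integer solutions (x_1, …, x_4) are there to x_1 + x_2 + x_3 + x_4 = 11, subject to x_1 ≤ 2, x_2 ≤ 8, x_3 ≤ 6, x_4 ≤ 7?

139

Ignoring the caps, the number of non-negative solutions to x_1+…+x_4 = 11 is C(14,3) = 364.
Subtract solutions that violate a single cap (substitute x_i' = x_i − (cap_i+1)): x_1 ≥ 3 gives C(11,3) = 165; x_2 ≥ 9 gives C(5,3) = 10; x_3 ≥ 7 gives C(7,3) = 35; x_4 ≥ 8 gives C(6,3) = 20. Together 230.
Add back pairs where two caps are both exceeded: 0 + 4 + 1 + 0 + 0 + 0 = 5.
By inclusion–exclusion the count is 364 − 230 + 5 = 139.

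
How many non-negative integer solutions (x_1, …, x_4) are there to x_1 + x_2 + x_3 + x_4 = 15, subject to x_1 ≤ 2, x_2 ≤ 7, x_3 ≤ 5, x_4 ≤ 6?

46

Without the upper bounds there are C(18,3) = 816 ways to split 15 among 4 variables.
Subtract solutions that violate a single cap (substitute x_i' = x_i − (cap_i+1)): x_1 ≥ 3 gives C(15,3) = 455; x_2 ≥ 8 gives C(10,3) = 120; x_3 ≥ 6 gives C(12,3) = 220; x_4 ≥ 7 gives C(11,3) = 165. Together 960.
Add back pairs where two caps are both exceeded: 35 + 84 + 56 + 4 + 1 + 10 = 190.
By inclusion–exclusion the count is 816 − 960 + 190 = 46.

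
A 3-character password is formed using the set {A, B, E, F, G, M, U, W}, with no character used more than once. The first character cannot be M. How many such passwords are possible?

294

The first character has 8−1 = 7 choices (anything except M).
The remaining 2 characters are filled from the other 7 symbols without repetition: 7 × 6 = 42.
Total: 7 × 42 = 294.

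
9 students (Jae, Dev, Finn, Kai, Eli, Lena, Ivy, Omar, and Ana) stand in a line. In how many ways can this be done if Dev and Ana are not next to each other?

Of the 9! = 362880 arrangements, those with Dev and Ana adjacent number 2 × 8! = 80640 (treat the pair as a block with 2 internal orders).
So 362880 − 80640 = 282240 arrangements keep them apart.

282240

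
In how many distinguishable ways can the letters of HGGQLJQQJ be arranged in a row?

The 9 letters of HGGQLJQQJ have repeats: G appearing twice, J appearing twice, and Q appearing 3 times.
The number of distinct arrangements is 9!/(3!·2!·2!) = 362880/24 = 15120.

15120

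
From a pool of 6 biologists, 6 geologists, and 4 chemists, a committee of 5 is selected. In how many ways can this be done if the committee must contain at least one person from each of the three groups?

3084

Total 5-person selections from all 16: C(16,5) = 4368.
Subtract selections that omit an entire group: no biologists → C(10,5) = 252; no geologists → C(10,5) = 252; no chemists → C(12,5) = 792.
Add back selections omitting two groups (i.e. drawn from a single group): C(6,5) + C(6,5) + C(4,5) = 12.
By inclusion–exclusion: 4368 − 1296 + 12 = 3084.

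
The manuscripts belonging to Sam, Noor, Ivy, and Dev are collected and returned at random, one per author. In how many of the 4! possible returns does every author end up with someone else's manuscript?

9

Let Aᵢ be the assignments in which author i gets their own manuscript. We want the size of the complement of A₁∪…∪A_4.
By inclusion–exclusion this is Σ_{j=0}^{4} (−1)^j C(4,j)·(4−j)!.
Computing: 24 − 24 + 12 − 4 + 1 = 9.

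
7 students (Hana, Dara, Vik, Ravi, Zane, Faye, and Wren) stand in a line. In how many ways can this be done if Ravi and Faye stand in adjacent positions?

Glue Ravi and Faye into one block (2 internal orders), leaving 6 units to arrange in a row.
That gives 2 × 6! = 2 × 720 = 1440.

1440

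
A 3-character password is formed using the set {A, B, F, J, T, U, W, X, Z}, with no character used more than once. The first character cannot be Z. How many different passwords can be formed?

The first character has 9−1 = 8 choices (anything except Z).
The remaining 2 characters are filled from the other 8 symbols without repetition: 8 × 7 = 56.
Total: 8 × 56 = 448.

448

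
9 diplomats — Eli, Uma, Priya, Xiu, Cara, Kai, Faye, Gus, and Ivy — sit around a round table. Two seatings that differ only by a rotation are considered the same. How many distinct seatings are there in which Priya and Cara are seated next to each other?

Glue Priya and Cara into a block (2 internal orders). Seating 8 units around a circle gives (7)! arrangements.
So 2 × (7)! = 2 × 5040 = 10080.

10080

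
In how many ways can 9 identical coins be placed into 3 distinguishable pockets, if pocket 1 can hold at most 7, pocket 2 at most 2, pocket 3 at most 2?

6

Without the upper bounds there are C(11,2) = 55 ways to split 9 among 3 pockets.
Subtract solutions that violate a single cap (substitute x_i' = x_i − (cap_i+1)): x_1 ≥ 8 gives C(3,2) = 3; x_2 ≥ 3 gives C(8,2) = 28; x_3 ≥ 3 gives C(8,2) = 28. Together 59.
Add back pairs where two caps are both exceeded: 0 + 0 + 10 = 10.
By inclusion–exclusion the count is 55 − 59 + 10 = 6.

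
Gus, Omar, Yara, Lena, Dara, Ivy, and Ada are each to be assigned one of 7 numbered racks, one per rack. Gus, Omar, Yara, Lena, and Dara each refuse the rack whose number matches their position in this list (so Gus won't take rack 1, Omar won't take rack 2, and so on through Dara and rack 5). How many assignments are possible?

2428

Let Aᵢ (for 1 ≤ i ≤ 5) be the placements that put person i in their forbidden rack. Any j of these fix j positions, leaving (7−j)! ways to fill the rest, and there are C(5,j) ways to pick which j.
By inclusion–exclusion, the number of valid placements is Σ_{j=0}^{5} (−1)^j C(5,j)·(7−j)!.
Computing: 5040 − 3600 + 1200 − 240 + 30 − 2 = 2428.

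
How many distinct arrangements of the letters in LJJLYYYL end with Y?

With the last slot taken by Y, it remains to arrange the other 7 letters (LJJLYYL).
Those 7 letters have J appearing twice, L appearing 3 times, and Y appearing twice, giving (7)!/(3!·2!·2!) = 210.

210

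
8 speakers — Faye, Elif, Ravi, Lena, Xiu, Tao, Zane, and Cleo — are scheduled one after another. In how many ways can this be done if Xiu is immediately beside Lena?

Place the 6 others and the Xiu-Lena pair as 7 objects in a line; the pair has 2 internal arrangements.
So the count is 2·(7)! = 10080.

10080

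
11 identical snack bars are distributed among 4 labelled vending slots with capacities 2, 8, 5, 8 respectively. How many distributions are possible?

Ignoring the caps, the number of non-negative solutions to x_1+…+x_4 = 11 is C(14,3) = 364.
Subtract solutions that violate a single cap (substitute x_i' = x_i − (cap_i+1)): x_1 ≥ 3 gives C(11,3) = 165; x_2 ≥ 9 gives C(5,3) = 10; x_3 ≥ 6 gives C(8,3) = 56; x_4 ≥ 9 gives C(5,3) = 10. Together 241.
Add back pairs where two caps are both exceeded: 0 + 10 + 0 + 0 + 0 + 0 = 10.
By inclusion–exclusion the count is 364 − 241 + 10 = 133.

133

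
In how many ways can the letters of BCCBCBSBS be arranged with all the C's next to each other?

Treat the 3 copies of C as a single block. The multiset to arrange is then {CCC, B, B, B, B, S, S}, 7 items in all.
That gives (7)!/(4!·2!) = 105 arrangements.

105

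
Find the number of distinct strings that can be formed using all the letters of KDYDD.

20

KDYDD has 5 letters with D appearing 3 times.
So there are 5! / (3!) = 20 distinguishable arrangements.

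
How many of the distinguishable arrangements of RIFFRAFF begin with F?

Fix F in the first position and arrange the remaining 7 letters.
Those 7 letters have F appearing 3 times and R appearing twice, giving (7)!/(3!·2!) = 420.

420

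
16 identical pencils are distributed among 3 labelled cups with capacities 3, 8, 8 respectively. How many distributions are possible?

10

Ignoring the caps, the number of non-negative solutions to x_1+…+x_3 = 16 is C(18,2) = 153.
Subtract solutions that violate a single cap (substitute x_i' = x_i − (cap_i+1)): x_1 ≥ 4 gives C(14,2) = 91; x_2 ≥ 9 gives C(9,2) = 36; x_3 ≥ 9 gives C(9,2) = 36. Together 163.
Add back pairs where two caps are both exceeded: 10 + 10 + 0 = 20.
By inclusion–exclusion the count is 153 − 163 + 20 = 10.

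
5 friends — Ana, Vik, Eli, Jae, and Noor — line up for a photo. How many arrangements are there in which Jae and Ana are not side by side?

There are 5! = 120 arrangements in all. If Jae and Ana are adjacent, merging them into one block gives 2·(4)! = 48 arrangements.
So 120 − 48 = 72 arrangements keep them apart.

72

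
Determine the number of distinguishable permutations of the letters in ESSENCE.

420

ESSENCE has 7 letters with E appearing 3 times and S appearing twice.
So there are 7! / (3!·2!) = 420 distinguishable arrangements.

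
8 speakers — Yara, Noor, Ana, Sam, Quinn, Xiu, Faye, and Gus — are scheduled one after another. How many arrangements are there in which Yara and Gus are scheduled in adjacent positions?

10080

Glue Yara and Gus into one block (2 internal orders), leaving 7 units to arrange in a row.
That gives 2 × 7! = 2 × 5040 = 10080.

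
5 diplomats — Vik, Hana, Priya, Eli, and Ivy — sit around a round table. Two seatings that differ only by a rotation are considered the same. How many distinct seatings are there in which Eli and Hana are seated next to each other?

Treat {Eli, Hana} as one unit (2 internal orders) and seat the resulting 4 units around the table: (3)! circular arrangements.
So 2 × (3)! = 2 × 6 = 12.

12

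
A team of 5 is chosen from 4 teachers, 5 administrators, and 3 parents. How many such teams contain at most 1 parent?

504

Split by how many parents are chosen (0 through 1).
Sum: C(3,0)·C(9,5) + C(3,1)·C(9,4) = 126 + 378 = 504.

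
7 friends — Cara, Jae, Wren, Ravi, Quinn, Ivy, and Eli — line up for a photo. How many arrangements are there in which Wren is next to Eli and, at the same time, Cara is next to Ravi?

480

Treat {Wren,Eli} as one block (2 orders) and {Cara,Ravi} as another (2 orders).
That leaves 5 units to arrange: 2 × 2 × 5! = 4 × 120 = 480.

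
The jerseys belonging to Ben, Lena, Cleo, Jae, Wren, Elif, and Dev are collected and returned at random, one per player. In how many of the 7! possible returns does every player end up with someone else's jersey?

1854

This is the derangement count D_7: permutations of 7 items with no fixed point.
By inclusion–exclusion this is Σ_{j=0}^{7} (−1)^j C(7,j)·(7−j)!.
Computing: 5040 − 5040 + 2520 − 840 + 210 − 42 + 7 − 1 = 1854.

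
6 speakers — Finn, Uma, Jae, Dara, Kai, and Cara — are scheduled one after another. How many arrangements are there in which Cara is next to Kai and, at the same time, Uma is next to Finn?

96

Treat {Cara,Kai} as one block (2 orders) and {Uma,Finn} as another (2 orders).
That leaves 4 units to arrange: 2 × 2 × 4! = 4 × 24 = 96.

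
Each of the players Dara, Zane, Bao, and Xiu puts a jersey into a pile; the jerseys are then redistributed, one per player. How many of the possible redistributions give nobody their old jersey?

9

Let Aᵢ be the assignments in which player i gets their old jersey. We want the size of the complement of A₁∪…∪A_4.
By inclusion–exclusion this is Σ_{j=0}^{4} (−1)^j C(4,j)·(4−j)!.
Computing: 24 − 24 + 12 − 4 + 1 = 9.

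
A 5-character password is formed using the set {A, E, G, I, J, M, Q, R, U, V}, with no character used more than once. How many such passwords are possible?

Choose and order 5 of the 10 symbols: the first character has 10 options, the next 9, and so on down to 6.
10 × 9 × 8 × 7 × 6 = 30240.

30240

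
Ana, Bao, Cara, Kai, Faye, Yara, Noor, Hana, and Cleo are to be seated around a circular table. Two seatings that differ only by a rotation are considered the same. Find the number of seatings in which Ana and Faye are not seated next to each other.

30240

Without the restriction there are (8)! = 40320 seatings.
Those with Ana next to Faye: fuse the pair into one unit and seat 8 units around a circle — 2·(7)! = 10080.
Subtracting, 40320 − 10080 = 30240.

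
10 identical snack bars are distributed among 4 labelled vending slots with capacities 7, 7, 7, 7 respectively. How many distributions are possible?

By stars and bars, unrestricted non-negative solutions to x_1+…+x_4 = 10 number C(10+3,3) = 286.
Subtract solutions that violate a single cap (substitute x_i' = x_i − (cap_i+1)): x_1 ≥ 8 gives C(5,3) = 10; x_2 ≥ 8 gives C(5,3) = 10; x_3 ≥ 8 gives C(5,3) = 10; x_4 ≥ 8 gives C(5,3) = 10. Together 40.
No two caps can be exceeded simultaneously, so the pair terms are all 0.
By inclusion–exclusion the count is 286 − 40 + 0 = 246.

246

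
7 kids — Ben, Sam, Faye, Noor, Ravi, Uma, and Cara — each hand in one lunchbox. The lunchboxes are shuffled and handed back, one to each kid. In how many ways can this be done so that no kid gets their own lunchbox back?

This is the derangement count D_7: permutations of 7 items with no fixed point.
By inclusion–exclusion this is Σ_{j=0}^{7} (−1)^j C(7,j)·(7−j)!.
Computing: 5040 − 5040 + 2520 − 840 + 210 − 42 + 7 − 1 = 1854.

1854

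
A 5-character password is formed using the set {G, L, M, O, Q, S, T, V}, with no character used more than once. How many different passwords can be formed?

This is a permutation of 5 out of 8: P(8,5) = 8!/3!.
8 × 7 × 6 × 5 × 4 = 6720.

6720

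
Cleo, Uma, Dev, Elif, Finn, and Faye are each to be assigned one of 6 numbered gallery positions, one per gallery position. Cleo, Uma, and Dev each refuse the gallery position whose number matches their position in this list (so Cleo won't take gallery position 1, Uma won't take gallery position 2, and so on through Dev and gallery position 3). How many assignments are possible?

426

Let Aᵢ (for i ∈ {1, 2, 3}) be the placements that put person i in their forbidden gallery position. Any j of these fix j positions, leaving (6−j)! ways to fill the rest, and there are C(3,j) ways to pick which j.
By inclusion–exclusion, the number of valid placements is Σ_{j=0}^{3} (−1)^j C(3,j)·(6−j)!.
Computing: 720 − 360 + 72 − 6 = 426.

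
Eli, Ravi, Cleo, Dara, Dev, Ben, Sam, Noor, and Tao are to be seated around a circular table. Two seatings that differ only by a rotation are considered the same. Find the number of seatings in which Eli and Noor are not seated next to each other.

Without the restriction there are (8)! = 40320 seatings.
Seatings with Eli beside Noor: treat them as a block with 2 internal orders, giving 2 × (7)! = 10080.
Subtracting, 40320 − 10080 = 30240.

30240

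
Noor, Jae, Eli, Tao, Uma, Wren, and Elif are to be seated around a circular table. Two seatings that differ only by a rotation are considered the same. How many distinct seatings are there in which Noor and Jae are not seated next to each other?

All circular seatings of 7 people number (6)! = 720.
Seatings with Noor beside Jae: treat them as a block with 2 internal orders, giving 2 × (5)! = 240.
Subtracting, 720 − 240 = 480.

480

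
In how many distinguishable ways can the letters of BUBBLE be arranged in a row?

120

The 6 letters of BUBBLE have repeats: B appearing 3 times.
So there are 6! / (3!) = 120 distinguishable arrangements.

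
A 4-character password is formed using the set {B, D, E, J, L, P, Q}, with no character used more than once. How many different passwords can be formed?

840

Choose and order 4 of the 7 symbols: the first character has 7 options, the next 6, then 5, 4.
That product is 7 × 6 × 5 × 4 = 840.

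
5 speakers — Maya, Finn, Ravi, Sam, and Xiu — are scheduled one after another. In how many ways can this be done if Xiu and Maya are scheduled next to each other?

48

Glue Xiu and Maya into one block (2 internal orders), leaving 4 units to arrange in a row.
So the count is 2·(4)! = 48.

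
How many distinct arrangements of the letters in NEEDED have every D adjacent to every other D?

Treat the 2 copies of D as a single block. The multiset to arrange is then {DD, E, E, E, N}, 5 items in all.
That gives (5)!/(3!) = 20 arrangements.

20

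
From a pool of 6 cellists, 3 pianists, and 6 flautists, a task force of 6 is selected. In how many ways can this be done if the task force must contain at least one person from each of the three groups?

3915

Unrestricted: C(15,6) = 5005 ways to pick any 6 of the 15.
Subtract selections that omit an entire group: no cellists → C(9,6) = 84; no pianists → C(12,6) = 924; no flautists → C(9,6) = 84.
Add back selections omitting two groups (i.e. drawn from a single group): C(6,6) + C(3,6) + C(6,6) = 2.
By inclusion–exclusion: 5005 − 1092 + 2 = 3915.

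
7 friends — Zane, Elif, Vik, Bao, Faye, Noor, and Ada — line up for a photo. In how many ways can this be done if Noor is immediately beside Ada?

Place the 5 others and the Noor-Ada pair as 6 objects in a line; the pair has 2 internal arrangements.
That gives 2 × 6! = 2 × 720 = 1440.

1440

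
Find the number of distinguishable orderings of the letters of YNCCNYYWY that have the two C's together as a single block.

Treat the 2 copies of C as a single block. The multiset to arrange is then {CC, N, N, W, Y, Y, Y, Y}, 8 items in all.
That gives (8)!/(4!·2!) = 840 arrangements.

840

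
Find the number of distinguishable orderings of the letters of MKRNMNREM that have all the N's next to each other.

3360

Treat the 2 copies of N as a single block. The multiset to arrange is then {NN, E, K, M, M, M, R, R}, 8 items in all.
That gives (8)!/(3!·2!) = 3360 arrangements.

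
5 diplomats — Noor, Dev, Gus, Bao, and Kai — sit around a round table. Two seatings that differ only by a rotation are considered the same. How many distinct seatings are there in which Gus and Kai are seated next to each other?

Treat {Gus, Kai} as one unit (2 internal orders) and seat the resulting 4 units around the table: (3)! circular arrangements.
So 2 × (3)! = 2 × 6 = 12.

12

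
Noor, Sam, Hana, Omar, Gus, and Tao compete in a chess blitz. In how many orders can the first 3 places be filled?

This is an ordered selection of 3 from 6: P(6,3).
That gives 6 × 5 × 4 = 120.

120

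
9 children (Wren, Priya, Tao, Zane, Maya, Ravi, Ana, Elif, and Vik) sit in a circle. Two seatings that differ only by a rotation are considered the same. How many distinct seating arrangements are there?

Fix one person's seat to break rotational symmetry; the remaining 8 people can be arranged in (8)! = 40320 ways.

40320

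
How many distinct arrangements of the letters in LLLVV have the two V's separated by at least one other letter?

6

Total arrangements of LLLVV: 5!/(3!·2!) = 10.
If the two V's are adjacent, glue them into one block, leaving 4 items to arrange: (4)!/(3!) = 4 ways.
Hence 10 − 4 = 6.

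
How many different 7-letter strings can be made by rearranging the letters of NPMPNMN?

210

Letter multiplicities in NPMPNMN: M×2, N×3, P×2.
The number of distinct arrangements is 7!/(3!·2!·2!) = 5040/24 = 210.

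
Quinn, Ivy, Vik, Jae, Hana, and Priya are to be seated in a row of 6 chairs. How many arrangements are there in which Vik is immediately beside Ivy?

Treat {Vik, Ivy} as a single unit. There are 5 units to order, and the pair itself can be ordered 2 ways.
That gives 2 × 5! = 2 × 120 = 240.

240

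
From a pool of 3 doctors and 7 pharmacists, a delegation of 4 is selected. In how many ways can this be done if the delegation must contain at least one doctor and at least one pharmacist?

Total 4-person selections from all 10: C(10,4) = 210.
Subtract selections that omit an entire group: no doctors → C(7,4) = 35; no pharmacists → C(3,4) = 0.
Both groups omitted at once is impossible, so 210 − 35 = 175.

175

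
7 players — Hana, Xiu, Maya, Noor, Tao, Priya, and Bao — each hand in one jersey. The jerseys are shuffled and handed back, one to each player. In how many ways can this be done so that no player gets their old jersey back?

1854

Let Aᵢ be the assignments in which player i gets their old jersey. We want the size of the complement of A₁∪…∪A_7.
By inclusion–exclusion this is Σ_{j=0}^{7} (−1)^j C(7,j)·(7−j)!.
Computing: 5040 − 5040 + 2520 − 840 + 210 − 42 + 7 − 1 = 1854.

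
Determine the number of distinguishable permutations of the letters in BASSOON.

Letter multiplicities in BASSOON: A×1, B×1, N×1, O×2, S×2.
Dividing 7! = 5040 by 2!·2! = 4 for the repeated letters gives 1260.

1260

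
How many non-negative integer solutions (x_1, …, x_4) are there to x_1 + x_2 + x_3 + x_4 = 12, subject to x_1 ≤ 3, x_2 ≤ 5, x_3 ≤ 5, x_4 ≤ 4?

Without the upper bounds there are C(15,3) = 455 ways to split 12 among 4 variables.
Subtract solutions that violate a single cap (substitute x_i' = x_i − (cap_i+1)): x_1 ≥ 4 gives C(11,3) = 165; x_2 ≥ 6 gives C(9,3) = 84; x_3 ≥ 6 gives C(9,3) = 84; x_4 ≥ 5 gives C(10,3) = 120. Together 453.
Add back pairs where two caps are both exceeded: 10 + 10 + 20 + 1 + 4 + 4 = 49.
By inclusion–exclusion the count is 455 − 453 + 49 = 51.

51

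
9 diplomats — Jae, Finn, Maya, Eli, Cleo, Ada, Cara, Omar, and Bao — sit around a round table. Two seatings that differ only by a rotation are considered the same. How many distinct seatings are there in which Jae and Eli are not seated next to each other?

All circular seatings of 9 people number (8)! = 40320.
Those with Jae next to Eli: fuse the pair into one unit and seat 8 units around a circle — 2·(7)! = 10080.
Subtracting, 40320 − 10080 = 30240.

30240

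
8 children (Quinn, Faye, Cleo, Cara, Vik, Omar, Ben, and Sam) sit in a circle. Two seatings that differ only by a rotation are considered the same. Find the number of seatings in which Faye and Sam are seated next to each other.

Treat {Faye, Sam} as one unit (2 internal orders) and seat the resulting 7 units around the table: (6)! circular arrangements.
So 2 × (6)! = 2 × 720 = 1440.

1440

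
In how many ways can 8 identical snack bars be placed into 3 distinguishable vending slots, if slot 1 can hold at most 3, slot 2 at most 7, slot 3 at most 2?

11

Without the upper bounds there are C(10,2) = 45 ways to split 8 among 3 vending slots.
Subtract solutions that violate a single cap (substitute x_i' = x_i − (cap_i+1)): x_1 ≥ 4 gives C(6,2) = 15; x_2 ≥ 8 gives C(2,2) = 1; x_3 ≥ 3 gives C(7,2) = 21. Together 37.
Add back pairs where two caps are both exceeded: 0 + 3 + 0 = 3.
By inclusion–exclusion the count is 45 − 37 + 3 = 11.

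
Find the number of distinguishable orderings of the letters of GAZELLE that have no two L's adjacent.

There are 7!/(2!·2!) = 1260 arrangements of GAZELLE in total.
If the two L's are adjacent, glue them into one block, leaving 6 items to arrange: (6)!/(2!) = 360 ways.
Hence 1260 − 360 = 900.

900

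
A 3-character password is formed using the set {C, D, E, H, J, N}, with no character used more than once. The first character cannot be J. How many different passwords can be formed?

The first character has 6−1 = 5 choices (anything except J).
The remaining 2 characters are filled from the other 5 symbols without repetition: 5 × 4 = 20.
Total: 5 × 20 = 100.

100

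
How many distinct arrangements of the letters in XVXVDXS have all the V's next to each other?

Treat the 2 copies of V as a single block. The multiset to arrange is then {VV, D, S, X, X, X}, 6 items in all.
That gives (6)!/(3!) = 120 arrangements.

120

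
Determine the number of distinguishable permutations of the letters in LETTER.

Letter multiplicities in LETTER: E×2, L×1, R×1, T×2.
Dividing 6! = 720 by 2!·2! = 4 for the repeated letters gives 180.

180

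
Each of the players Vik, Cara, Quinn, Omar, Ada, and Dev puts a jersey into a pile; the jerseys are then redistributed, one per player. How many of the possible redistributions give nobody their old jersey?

265

Let Aᵢ be the assignments in which player i gets their old jersey. We want the size of the complement of A₁∪…∪A_6.
By inclusion–exclusion this is Σ_{j=0}^{6} (−1)^j C(6,j)·(6−j)!.
Computing: 720 − 720 + 360 − 120 + 30 − 6 + 1 = 265.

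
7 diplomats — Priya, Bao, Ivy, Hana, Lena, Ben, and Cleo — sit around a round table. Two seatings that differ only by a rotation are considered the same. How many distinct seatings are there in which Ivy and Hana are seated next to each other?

240

Glue Ivy and Hana into a block (2 internal orders). Seating 6 units around a circle gives (5)! arrangements.
So 2 × (5)! = 2 × 120 = 240.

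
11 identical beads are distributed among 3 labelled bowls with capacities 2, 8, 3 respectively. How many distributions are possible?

By stars and bars, unrestricted non-negative solutions to x_1+…+x_3 = 11 number C(11+2,2) = 78.
Subtract solutions that violate a single cap (substitute x_i' = x_i − (cap_i+1)): x_1 ≥ 3 gives C(10,2) = 45; x_2 ≥ 9 gives C(4,2) = 6; x_3 ≥ 4 gives C(9,2) = 36. Together 87.
Add back pairs where two caps are both exceeded: 0 + 15 + 0 = 15.
By inclusion–exclusion the count is 78 − 87 + 15 = 6.

6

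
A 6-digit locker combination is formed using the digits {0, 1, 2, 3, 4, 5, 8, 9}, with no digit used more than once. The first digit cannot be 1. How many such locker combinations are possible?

17640

The first digit has 8−1 = 7 choices (anything except 1).
The remaining 5 digits are filled from the other 7 symbols without repetition: 7 × 6 × 5 × 4 × 3 = 2520.
Total: 7 × 2520 = 17640.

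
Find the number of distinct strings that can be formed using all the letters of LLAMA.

30

The 5 letters of LLAMA have repeats: A appearing twice and L appearing twice.
The number of distinct arrangements is 5!/(2!·2!) = 120/4 = 30.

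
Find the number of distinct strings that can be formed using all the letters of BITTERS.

2520

Letter multiplicities in BITTERS: B×1, E×1, I×1, R×1, S×1, T×2.
Dividing 7! = 5040 by 2! = 2 for the repeated letters gives 2520.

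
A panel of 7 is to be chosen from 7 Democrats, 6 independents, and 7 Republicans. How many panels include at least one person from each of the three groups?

70658

With no constraint there are C(20,7) = 77520 possible selections.
Subtract selections that omit an entire group: no Democrats → C(13,7) = 1716; no independents → C(14,7) = 3432; no Republicans → C(13,7) = 1716.
Add back selections omitting two groups (i.e. drawn from a single group): C(7,7) + C(6,7) + C(7,7) = 2.
By inclusion–exclusion: 77520 − 6864 + 2 = 70658.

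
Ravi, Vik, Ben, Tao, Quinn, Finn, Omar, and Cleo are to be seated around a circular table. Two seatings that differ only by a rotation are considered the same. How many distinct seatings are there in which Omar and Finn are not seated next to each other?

Without the restriction there are (7)! = 5040 seatings.
Seatings with Omar beside Finn: treat them as a block with 2 internal orders, giving 2 × (6)! = 1440.
Subtracting, 5040 − 1440 = 3600.

3600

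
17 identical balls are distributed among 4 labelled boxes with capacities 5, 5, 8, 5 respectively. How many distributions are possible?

Without the upper bounds there are C(20,3) = 1140 ways to split 17 among 4 boxes.
Subtract solutions that violate a single cap (substitute x_i' = x_i − (cap_i+1)): x_1 ≥ 6 gives C(14,3) = 364; x_2 ≥ 6 gives C(14,3) = 364; x_3 ≥ 9 gives C(11,3) = 165; x_4 ≥ 6 gives C(14,3) = 364. Together 1257.
Add back pairs where two caps are both exceeded: 56 + 10 + 56 + 10 + 56 + 10 = 198.
By inclusion–exclusion the count is 1140 − 1257 + 198 = 81.

81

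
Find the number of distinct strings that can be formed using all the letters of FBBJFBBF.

280

The 8 letters of FBBJFBBF have repeats: B appearing 4 times and F appearing 3 times.
Dividing 8! = 40320 by 4!·3! = 144 for the repeated letters gives 280.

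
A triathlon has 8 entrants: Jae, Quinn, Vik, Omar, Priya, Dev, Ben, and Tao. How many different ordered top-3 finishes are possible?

This is an ordered selection of 3 from 8: P(8,3).
That gives 8 × 7 × 6 = 336.

336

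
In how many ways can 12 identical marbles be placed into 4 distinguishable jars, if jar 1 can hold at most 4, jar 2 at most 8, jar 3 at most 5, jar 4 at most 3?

Ignoring the caps, the number of non-negative solutions to x_1+…+x_4 = 12 is C(15,3) = 455.
Subtract solutions that violate a single cap (substitute x_i' = x_i − (cap_i+1)): x_1 ≥ 5 gives C(10,3) = 120; x_2 ≥ 9 gives C(6,3) = 20; x_3 ≥ 6 gives C(9,3) = 84; x_4 ≥ 4 gives C(11,3) = 165. Together 389.
Add back pairs where two caps are both exceeded: 0 + 4 + 20 + 0 + 0 + 10 = 34.
By inclusion–exclusion the count is 455 − 389 + 34 = 100.

100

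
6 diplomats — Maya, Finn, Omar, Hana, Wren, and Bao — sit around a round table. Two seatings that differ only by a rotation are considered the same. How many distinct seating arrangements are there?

120

Fix one person's seat to break rotational symmetry; the remaining 5 people can be arranged in (5)! = 120 ways.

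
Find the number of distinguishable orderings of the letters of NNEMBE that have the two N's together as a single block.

60

Treat the 2 copies of N as a single block. The multiset to arrange is then {NN, B, E, E, M}, 5 items in all.
That gives (5)!/(2!) = 60 arrangements.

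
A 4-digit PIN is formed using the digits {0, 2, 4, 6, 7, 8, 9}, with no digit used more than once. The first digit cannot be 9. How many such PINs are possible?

The first digit has 7−1 = 6 choices (anything except 9).
The remaining 3 digits are filled from the other 6 symbols without repetition: 6 × 5 × 4 = 120.
Total: 6 × 120 = 720.

720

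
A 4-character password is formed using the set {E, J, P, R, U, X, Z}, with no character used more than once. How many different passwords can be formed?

840

This is a permutation of 4 out of 7: P(7,4) = 7!/3!.
That product is 7 × 6 × 5 × 4 = 840.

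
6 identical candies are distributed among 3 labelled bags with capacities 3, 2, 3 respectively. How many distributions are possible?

Ignoring the caps, the number of non-negative solutions to x_1+…+x_3 = 6 is C(8,2) = 28.
Subtract solutions that violate a single cap (substitute x_i' = x_i − (cap_i+1)): x_1 ≥ 4 gives C(4,2) = 6; x_2 ≥ 3 gives C(5,2) = 10; x_3 ≥ 4 gives C(4,2) = 6. Together 22.
No two caps can be exceeded simultaneously, so the pair terms are all 0.
By inclusion–exclusion the count is 28 − 22 + 0 = 6.

6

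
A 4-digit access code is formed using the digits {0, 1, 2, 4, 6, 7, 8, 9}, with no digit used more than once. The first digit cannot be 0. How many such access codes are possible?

The first digit has 8−1 = 7 choices (anything except 0).
The remaining 3 digits are filled from the other 7 symbols without repetition: 7 × 6 × 5 = 210.
Total: 7 × 210 = 1470.

1470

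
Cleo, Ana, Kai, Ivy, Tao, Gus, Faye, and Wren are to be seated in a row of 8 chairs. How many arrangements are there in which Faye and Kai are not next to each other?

Of the 8! = 40320 arrangements, those with Faye and Kai adjacent number 2 × 7! = 10080 (treat the pair as a block with 2 internal orders).
Complementary counting: 40320 − 10080 = 30240.

30240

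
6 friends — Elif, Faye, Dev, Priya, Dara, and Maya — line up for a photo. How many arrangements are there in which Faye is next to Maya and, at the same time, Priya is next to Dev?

96

Treat {Faye,Maya} as one block (2 orders) and {Priya,Dev} as another (2 orders).
That leaves 4 units to arrange: 2 × 2 × 4! = 4 × 24 = 96.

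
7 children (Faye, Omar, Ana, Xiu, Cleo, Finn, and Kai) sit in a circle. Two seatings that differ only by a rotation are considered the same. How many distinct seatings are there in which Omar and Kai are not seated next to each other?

All circular seatings of 7 people number (6)! = 720.
Seatings with Omar beside Kai: treat them as a block with 2 internal orders, giving 2 × (5)! = 240.
Subtracting, 720 − 240 = 480.

480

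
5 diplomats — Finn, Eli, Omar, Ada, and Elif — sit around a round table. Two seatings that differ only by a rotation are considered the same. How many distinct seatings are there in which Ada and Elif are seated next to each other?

12

Glue Ada and Elif into a block (2 internal orders). Seating 4 units around a circle gives (3)! arrangements.
So 2 × (3)! = 2 × 6 = 12.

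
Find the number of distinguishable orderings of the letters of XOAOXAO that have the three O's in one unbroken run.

30

Treat the 3 copies of O as a single block. The multiset to arrange is then {OOO, A, A, X, X}, 5 items in all.
That gives (5)!/(2!·2!) = 30 arrangements.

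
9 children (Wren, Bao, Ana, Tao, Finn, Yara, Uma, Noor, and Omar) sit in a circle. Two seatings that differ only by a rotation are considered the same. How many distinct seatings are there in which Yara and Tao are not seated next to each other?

Without the restriction there are (8)! = 40320 seatings.
Those with Yara next to Tao: fuse the pair into one unit and seat 8 units around a circle — 2·(7)! = 10080.
Subtracting, 40320 − 10080 = 30240.

30240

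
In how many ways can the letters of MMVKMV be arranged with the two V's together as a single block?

Treat the 2 copies of V as a single block. The multiset to arrange is then {VV, K, M, M, M}, 5 items in all.
That gives (5)!/(3!) = 20 arrangements.

20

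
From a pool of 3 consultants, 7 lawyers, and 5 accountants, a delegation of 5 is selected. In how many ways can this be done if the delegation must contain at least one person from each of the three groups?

With no constraint there are C(15,5) = 3003 possible selections.
Subtract selections that omit an entire group: no consultants → C(12,5) = 792; no lawyers → C(8,5) = 56; no accountants → C(10,5) = 252.
Add back selections omitting two groups (i.e. drawn from a single group): C(3,5) + C(7,5) + C(5,5) = 22.
By inclusion–exclusion: 3003 − 1100 + 22 = 1925.

1925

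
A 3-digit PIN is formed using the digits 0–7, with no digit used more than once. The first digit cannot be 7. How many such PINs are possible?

294

The first digit has 8−1 = 7 choices (anything except 7).
The remaining 2 digits are filled from the other 7 symbols without repetition: 7 × 6 = 42.
Total: 7 × 42 = 294.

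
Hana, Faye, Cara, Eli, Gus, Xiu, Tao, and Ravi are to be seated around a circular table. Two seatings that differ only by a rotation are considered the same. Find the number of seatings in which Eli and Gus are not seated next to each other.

3600

All circular seatings of 8 people number (7)! = 5040.
Those with Eli next to Gus: fuse the pair into one unit and seat 7 units around a circle — 2·(6)! = 1440.
Subtracting, 5040 − 1440 = 3600.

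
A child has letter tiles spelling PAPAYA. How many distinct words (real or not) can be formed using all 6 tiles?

The 6 letters of PAPAYA have repeats: A appearing 3 times and P appearing twice.
The number of distinct arrangements is 6!/(3!·2!) = 720/12 = 60.

60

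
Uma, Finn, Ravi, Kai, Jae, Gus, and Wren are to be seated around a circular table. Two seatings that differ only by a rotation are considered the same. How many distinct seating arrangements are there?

Seat Uma anywhere (absorbing the rotational symmetry), then permute the other 6: (6)! = 720.

720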